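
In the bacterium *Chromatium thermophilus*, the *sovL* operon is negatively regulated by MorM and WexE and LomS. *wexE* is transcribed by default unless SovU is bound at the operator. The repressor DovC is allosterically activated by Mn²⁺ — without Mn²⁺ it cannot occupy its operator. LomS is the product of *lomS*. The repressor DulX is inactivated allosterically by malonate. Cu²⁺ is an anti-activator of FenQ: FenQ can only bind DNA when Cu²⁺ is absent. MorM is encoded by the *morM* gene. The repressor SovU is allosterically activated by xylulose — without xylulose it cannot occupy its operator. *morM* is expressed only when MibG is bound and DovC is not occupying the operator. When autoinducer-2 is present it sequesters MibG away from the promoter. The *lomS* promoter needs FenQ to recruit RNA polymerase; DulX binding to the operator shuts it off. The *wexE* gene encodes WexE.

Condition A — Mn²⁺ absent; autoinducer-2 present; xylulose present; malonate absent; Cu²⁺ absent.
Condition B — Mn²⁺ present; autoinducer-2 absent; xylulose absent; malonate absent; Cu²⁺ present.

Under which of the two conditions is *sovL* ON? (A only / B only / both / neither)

A only

Condition A:
Mn²⁺ is absent, so DovC is inactive.
Autoinducer-2 is present, so MibG is inactive.
Required activator MibG is absent, so *morM* is not transcribed.
So MorM is not produced.
Xylulose is present, so SovU is active.
With repressor SovU bound, *wexE* is not transcribed.
So WexE is not produced.
Malonate is absent, so DulX is active.
Cu²⁺ is absent, so FenQ is active.
With repressor DulX bound, *lomS* is not transcribed.
So LomS is not produced.
With no repressor bound, *sovL* is transcribed.
→ *sovL* is ON in A.
Condition B:
Mn²⁺ is present, so DovC is active.
Autoinducer-2 is absent, so MibG is active.
With repressor DovC bound, *morM* is not transcribed.
So MorM is not produced.
Xylulose is absent, so SovU is inactive.
With no repressor bound, *wexE* is transcribed.
So WexE is produced and active.
Malonate is absent, so DulX is active.
Cu²⁺ is present, so FenQ is inactive.
With repressor DulX bound, *lomS* is not transcribed.
So LomS is not produced.
With repressor WexE bound, *sovL* is not transcribed.
→ *sovL* is OFF in B.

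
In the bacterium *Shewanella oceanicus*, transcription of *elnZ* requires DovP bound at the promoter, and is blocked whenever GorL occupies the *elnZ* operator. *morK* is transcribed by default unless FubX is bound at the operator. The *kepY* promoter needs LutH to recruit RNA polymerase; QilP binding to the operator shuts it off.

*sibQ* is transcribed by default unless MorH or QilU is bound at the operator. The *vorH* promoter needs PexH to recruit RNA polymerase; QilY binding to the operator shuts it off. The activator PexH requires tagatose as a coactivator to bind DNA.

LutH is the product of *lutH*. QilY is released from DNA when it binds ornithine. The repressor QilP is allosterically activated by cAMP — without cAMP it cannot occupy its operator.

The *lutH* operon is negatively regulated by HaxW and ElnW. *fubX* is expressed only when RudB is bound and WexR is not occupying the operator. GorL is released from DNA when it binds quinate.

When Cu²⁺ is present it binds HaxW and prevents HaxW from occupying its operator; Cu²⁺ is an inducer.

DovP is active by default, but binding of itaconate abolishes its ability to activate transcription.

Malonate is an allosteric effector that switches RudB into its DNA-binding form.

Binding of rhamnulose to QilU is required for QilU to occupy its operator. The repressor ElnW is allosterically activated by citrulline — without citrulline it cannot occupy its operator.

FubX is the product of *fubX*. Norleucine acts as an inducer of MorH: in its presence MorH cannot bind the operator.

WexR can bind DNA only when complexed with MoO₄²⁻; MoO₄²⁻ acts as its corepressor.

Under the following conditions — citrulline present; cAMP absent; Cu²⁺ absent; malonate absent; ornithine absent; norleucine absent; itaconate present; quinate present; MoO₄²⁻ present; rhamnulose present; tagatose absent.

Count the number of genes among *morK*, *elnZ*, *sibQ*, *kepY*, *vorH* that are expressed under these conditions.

MoO₄²⁻ is present, so WexR is active.
Malonate is absent, so RudB is inactive.
With repressor WexR bound, *fubX* is not transcribed.
So FubX is not produced.
With no repressor bound, *morK* is transcribed.
→ *morK* is ON.
Quinate is present, so GorL is inactive.
Itaconate is present, so DovP is inactive.
Required activator DovP is absent, so *elnZ* is not transcribed.
→ *elnZ* is OFF.
Norleucine is absent, so MorH is active.
Rhamnulose is present, so QilU is active.
With repressor MorH bound, *sibQ* is not transcribed.
→ *sibQ* is OFF.
Cu²⁺ is absent, so HaxW is active.
Citrulline is present, so ElnW is active.
With repressor HaxW bound, *lutH* is not transcribed.
So LutH is not produced.
cAMP is absent, so QilP is inactive.
Required activator LutH is absent, so *kepY* is not transcribed.
→ *kepY* is OFF.
Tagatose is absent, so PexH is inactive.
Ornithine is absent, so QilY is active.
With repressor QilY bound, *vorH* is not transcribed.
→ *vorH* is OFF.
1 of the 5 genes is transcribed.

1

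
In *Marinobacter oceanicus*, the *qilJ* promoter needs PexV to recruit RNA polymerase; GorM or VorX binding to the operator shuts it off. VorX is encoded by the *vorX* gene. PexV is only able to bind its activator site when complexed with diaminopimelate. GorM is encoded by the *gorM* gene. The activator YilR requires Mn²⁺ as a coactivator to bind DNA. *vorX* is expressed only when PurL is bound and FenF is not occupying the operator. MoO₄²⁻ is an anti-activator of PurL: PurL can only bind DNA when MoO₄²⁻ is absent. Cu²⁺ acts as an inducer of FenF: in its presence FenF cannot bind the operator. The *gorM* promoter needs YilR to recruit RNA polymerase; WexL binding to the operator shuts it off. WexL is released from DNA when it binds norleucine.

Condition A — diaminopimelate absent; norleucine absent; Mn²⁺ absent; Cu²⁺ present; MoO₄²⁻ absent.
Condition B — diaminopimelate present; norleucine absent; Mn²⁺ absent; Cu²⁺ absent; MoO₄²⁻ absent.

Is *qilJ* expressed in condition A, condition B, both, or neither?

Condition A:
Diaminopimelate is absent, so PexV is inactive.
Norleucine is absent, so WexL is active.
Mn²⁺ is absent, so YilR is inactive.
With repressor WexL bound, *gorM* is not transcribed.
So GorM is not produced.
Cu²⁺ is present, so FenF is inactive.
MoO₄²⁻ is absent, so PurL is active.
No repressor is bound and PurL is active, so *vorX* is transcribed.
So VorX is produced and active.
With repressor VorX bound, *qilJ* is not transcribed.
→ *qilJ* is OFF in A.
Condition B:
Diaminopimelate is present, so PexV is active.
Norleucine is absent, so WexL is active.
Mn²⁺ is absent, so YilR is inactive.
With repressor WexL bound, *gorM* is not transcribed.
So GorM is not produced.
Cu²⁺ is absent, so FenF is active.
MoO₄²⁻ is absent, so PurL is active.
With repressor FenF bound, *vorX* is not transcribed.
So VorX is not produced.
No repressor is bound and PexV is active, so *qilJ* is transcribed.
→ *qilJ* is ON in B.

B only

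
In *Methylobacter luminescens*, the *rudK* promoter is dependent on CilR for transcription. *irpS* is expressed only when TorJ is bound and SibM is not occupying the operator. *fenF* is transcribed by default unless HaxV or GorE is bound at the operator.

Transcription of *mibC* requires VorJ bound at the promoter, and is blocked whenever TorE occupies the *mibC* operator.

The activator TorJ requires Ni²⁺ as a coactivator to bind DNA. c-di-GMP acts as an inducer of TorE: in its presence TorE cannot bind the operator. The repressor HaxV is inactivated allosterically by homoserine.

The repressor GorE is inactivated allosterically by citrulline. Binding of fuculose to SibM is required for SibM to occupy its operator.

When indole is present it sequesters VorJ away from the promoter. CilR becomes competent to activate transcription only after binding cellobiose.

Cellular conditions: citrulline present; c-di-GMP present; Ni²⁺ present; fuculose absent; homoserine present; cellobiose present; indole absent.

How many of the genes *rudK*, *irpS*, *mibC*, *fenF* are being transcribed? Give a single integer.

4

Cellobiose is present, so CilR is active.
No repressor is bound and CilR is active, so *rudK* is transcribed.
→ *rudK* is ON.
Fuculose is absent, so SibM is inactive.
Ni²⁺ is present, so TorJ is active.
No repressor is bound and TorJ is active, so *irpS* is transcribed.
→ *irpS* is ON.
c-di-GMP is present, so TorE is inactive.
Indole is absent, so VorJ is active.
No repressor is bound and VorJ is active, so *mibC* is transcribed.
→ *mibC* is ON.
Homoserine is present, so HaxV is inactive.
Citrulline is present, so GorE is inactive.
With no repressor bound, *fenF* is transcribed.
→ *fenF* is ON.
4 of the 4 genes are transcribed.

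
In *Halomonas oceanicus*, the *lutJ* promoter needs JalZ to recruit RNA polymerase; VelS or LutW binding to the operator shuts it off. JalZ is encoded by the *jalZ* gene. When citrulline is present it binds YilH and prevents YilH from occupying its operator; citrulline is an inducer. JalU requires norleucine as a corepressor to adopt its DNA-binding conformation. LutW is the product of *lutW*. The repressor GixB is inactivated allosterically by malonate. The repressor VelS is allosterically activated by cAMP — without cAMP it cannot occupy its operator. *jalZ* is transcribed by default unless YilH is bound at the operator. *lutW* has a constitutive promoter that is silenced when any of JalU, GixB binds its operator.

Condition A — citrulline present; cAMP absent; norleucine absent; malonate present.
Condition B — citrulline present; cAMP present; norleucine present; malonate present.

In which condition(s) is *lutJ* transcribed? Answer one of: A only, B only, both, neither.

Condition A:
Citrulline is present, so YilH is inactive.
With no repressor bound, *jalZ* is transcribed.
So JalZ is produced and active.
cAMP is absent, so VelS is inactive.
Norleucine is absent, so JalU is inactive.
Malonate is present, so GixB is inactive.
With no repressor bound, *lutW* is transcribed.
So LutW is produced and active.
With repressor LutW bound, *lutJ* is not transcribed.
→ *lutJ* is OFF in A.
Condition B:
Citrulline is present, so YilH is inactive.
With no repressor bound, *jalZ* is transcribed.
So JalZ is produced and active.
cAMP is present, so VelS is active.
Norleucine is present, so JalU is active.
Malonate is present, so GixB is inactive.
With repressor JalU bound, *lutW* is not transcribed.
So LutW is not produced.
With repressor VelS bound, *lutJ* is not transcribed.
→ *lutJ* is OFF in B.

neither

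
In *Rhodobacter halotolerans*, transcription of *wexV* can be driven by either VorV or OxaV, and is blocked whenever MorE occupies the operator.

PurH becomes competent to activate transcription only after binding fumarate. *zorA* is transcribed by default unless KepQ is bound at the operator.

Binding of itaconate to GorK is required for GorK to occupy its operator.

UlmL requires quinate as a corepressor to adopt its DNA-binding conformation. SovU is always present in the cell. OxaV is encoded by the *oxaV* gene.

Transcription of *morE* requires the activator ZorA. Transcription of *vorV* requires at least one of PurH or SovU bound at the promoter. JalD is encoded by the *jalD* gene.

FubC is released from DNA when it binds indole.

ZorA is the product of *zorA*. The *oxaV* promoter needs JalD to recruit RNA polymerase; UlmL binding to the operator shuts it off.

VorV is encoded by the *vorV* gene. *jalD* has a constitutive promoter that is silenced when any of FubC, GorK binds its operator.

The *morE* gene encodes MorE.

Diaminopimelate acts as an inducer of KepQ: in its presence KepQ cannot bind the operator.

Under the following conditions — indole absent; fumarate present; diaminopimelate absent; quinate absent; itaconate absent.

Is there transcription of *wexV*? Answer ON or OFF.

ON

Fumarate is present, so PurH is active.
SovU is produced constitutively and is active.
Activator PurH is present, so *vorV* is transcribed.
So VorV is produced and active.
Diaminopimelate is absent, so KepQ is active.
With repressor KepQ bound, *zorA* is not transcribed.
So ZorA is not produced.
Required activator ZorA is absent, so *morE* is not transcribed.
So MorE is not produced.
Indole is absent, so FubC is active.
Itaconate is absent, so GorK is inactive.
With repressor FubC bound, *jalD* is not transcribed.
So JalD is not produced.
Quinate is absent, so UlmL is inactive.
Required activator JalD is absent, so *oxaV* is not transcribed.
So OxaV is not produced.
Activator VorV is present, so *wexV* is transcribed.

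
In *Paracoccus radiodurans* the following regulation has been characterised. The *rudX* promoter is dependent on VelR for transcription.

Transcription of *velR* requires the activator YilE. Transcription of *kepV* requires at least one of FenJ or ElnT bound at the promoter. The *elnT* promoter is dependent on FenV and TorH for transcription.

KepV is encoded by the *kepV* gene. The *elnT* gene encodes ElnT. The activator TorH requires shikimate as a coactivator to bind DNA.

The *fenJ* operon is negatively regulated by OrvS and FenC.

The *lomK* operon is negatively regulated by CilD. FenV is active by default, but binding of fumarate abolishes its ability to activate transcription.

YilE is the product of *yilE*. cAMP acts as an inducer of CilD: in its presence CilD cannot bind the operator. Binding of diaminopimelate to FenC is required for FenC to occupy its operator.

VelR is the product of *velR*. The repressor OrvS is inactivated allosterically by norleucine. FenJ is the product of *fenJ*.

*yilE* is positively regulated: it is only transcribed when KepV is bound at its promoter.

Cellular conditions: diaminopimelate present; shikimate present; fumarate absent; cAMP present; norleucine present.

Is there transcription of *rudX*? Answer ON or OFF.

Norleucine is present, so OrvS is inactive.
Diaminopimelate is present, so FenC is active.
With repressor FenC bound, *fenJ* is not transcribed.
So FenJ is not produced.
Fumarate is absent, so FenV is active.
Shikimate is present, so TorH is active.
No repressor is bound and FenV and TorH are active, so *elnT* is transcribed.
So ElnT is produced and active.
Activator ElnT is present, so *kepV* is transcribed.
So KepV is produced and active.
No repressor is bound and KepV is active, so *yilE* is transcribed.
So YilE is produced and active.
No repressor is bound and YilE is active, so *velR* is transcribed.
So VelR is produced and active.
No repressor is bound and VelR is active, so *rudX* is transcribed.

ON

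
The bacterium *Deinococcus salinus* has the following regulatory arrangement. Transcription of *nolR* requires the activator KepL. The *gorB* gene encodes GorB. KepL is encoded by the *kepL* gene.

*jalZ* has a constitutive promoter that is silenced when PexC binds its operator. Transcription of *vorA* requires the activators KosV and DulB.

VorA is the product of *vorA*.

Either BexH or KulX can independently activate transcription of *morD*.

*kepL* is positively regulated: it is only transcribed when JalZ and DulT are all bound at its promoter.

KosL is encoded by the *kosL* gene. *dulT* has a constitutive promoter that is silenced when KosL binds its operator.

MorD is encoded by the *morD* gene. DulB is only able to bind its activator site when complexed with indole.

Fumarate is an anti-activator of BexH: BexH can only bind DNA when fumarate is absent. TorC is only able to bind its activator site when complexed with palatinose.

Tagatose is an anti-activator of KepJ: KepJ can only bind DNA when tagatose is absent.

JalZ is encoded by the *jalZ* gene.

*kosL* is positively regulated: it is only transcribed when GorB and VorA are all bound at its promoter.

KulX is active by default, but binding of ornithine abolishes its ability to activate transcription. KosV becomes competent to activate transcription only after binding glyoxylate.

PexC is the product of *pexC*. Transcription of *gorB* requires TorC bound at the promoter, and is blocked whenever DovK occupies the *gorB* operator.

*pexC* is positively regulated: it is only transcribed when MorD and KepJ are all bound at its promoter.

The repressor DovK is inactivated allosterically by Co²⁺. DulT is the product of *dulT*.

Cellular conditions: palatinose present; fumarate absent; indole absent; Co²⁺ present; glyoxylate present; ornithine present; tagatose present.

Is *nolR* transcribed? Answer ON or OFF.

Fumarate is absent, so BexH is active.
Ornithine is present, so KulX is inactive.
Activator BexH is present, so *morD* is transcribed.
So MorD is produced and active.
Tagatose is present, so KepJ is inactive.
Required activator KepJ is absent, so *pexC* is not transcribed.
So PexC is not produced.
With no repressor bound, *jalZ* is transcribed.
So JalZ is produced and active.
Palatinose is present, so TorC is active.
Co²⁺ is present, so DovK is inactive.
No repressor is bound and TorC is active, so *gorB* is transcribed.
So GorB is produced and active.
Glyoxylate is present, so KosV is active.
Indole is absent, so DulB is inactive.
Required activator DulB is absent, so *vorA* is not transcribed.
So VorA is not produced.
Required activator VorA is absent, so *kosL* is not transcribed.
So KosL is not produced.
With no repressor bound, *dulT* is transcribed.
So DulT is produced and active.
No repressor is bound and JalZ and DulT are active, so *kepL* is transcribed.
So KepL is produced and active.
No repressor is bound and KepL is active, so *nolR* is transcribed.

ON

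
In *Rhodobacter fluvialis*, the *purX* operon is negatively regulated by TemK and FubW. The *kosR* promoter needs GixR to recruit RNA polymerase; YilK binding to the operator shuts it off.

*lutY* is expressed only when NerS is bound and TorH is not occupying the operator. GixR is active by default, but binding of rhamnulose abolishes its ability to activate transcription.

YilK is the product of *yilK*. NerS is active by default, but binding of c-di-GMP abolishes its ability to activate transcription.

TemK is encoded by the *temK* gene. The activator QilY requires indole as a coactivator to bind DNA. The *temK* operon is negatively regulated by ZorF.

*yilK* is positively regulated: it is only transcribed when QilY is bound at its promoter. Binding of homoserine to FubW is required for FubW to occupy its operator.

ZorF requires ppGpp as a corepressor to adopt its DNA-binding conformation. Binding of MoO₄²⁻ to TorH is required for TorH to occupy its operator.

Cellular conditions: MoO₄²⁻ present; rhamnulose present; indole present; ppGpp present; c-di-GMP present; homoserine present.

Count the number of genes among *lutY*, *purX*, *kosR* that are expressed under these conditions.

0

c-di-GMP is present, so NerS is inactive.
MoO₄²⁻ is present, so TorH is active.
With repressor TorH bound, *lutY* is not transcribed.
→ *lutY* is OFF.
ppGpp is present, so ZorF is active.
With repressor ZorF bound, *temK* is not transcribed.
So TemK is not produced.
Homoserine is present, so FubW is active.
With repressor FubW bound, *purX* is not transcribed.
→ *purX* is OFF.
Rhamnulose is present, so GixR is inactive.
Indole is present, so QilY is active.
No repressor is bound and QilY is active, so *yilK* is transcribed.
So YilK is produced and active.
With repressor YilK bound, *kosR* is not transcribed.
→ *kosR* is OFF.
0 of the 3 genes are transcribed.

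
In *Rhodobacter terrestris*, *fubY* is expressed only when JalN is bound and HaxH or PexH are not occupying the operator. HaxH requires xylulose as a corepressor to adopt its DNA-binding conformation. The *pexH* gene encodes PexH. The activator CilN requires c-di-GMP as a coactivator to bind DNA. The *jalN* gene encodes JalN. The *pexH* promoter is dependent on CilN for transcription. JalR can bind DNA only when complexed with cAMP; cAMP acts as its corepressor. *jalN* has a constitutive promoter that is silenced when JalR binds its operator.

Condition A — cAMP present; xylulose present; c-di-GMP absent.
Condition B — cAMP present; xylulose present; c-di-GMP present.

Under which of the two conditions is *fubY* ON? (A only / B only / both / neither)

neither

Condition A:
cAMP is present, so JalR is active.
With repressor JalR bound, *jalN* is not transcribed.
So JalN is not produced.
Xylulose is present, so HaxH is active.
c-di-GMP is absent, so CilN is inactive.
Required activator CilN is absent, so *pexH* is not transcribed.
So PexH is not produced.
With repressor HaxH bound, *fubY* is not transcribed.
→ *fubY* is OFF in A.
Condition B:
cAMP is present, so JalR is active.
With repressor JalR bound, *jalN* is not transcribed.
So JalN is not produced.
Xylulose is present, so HaxH is active.
c-di-GMP is present, so CilN is active.
No repressor is bound and CilN is active, so *pexH* is transcribed.
So PexH is produced and active.
With repressor HaxH bound, *fubY* is not transcribed.
→ *fubY* is OFF in B.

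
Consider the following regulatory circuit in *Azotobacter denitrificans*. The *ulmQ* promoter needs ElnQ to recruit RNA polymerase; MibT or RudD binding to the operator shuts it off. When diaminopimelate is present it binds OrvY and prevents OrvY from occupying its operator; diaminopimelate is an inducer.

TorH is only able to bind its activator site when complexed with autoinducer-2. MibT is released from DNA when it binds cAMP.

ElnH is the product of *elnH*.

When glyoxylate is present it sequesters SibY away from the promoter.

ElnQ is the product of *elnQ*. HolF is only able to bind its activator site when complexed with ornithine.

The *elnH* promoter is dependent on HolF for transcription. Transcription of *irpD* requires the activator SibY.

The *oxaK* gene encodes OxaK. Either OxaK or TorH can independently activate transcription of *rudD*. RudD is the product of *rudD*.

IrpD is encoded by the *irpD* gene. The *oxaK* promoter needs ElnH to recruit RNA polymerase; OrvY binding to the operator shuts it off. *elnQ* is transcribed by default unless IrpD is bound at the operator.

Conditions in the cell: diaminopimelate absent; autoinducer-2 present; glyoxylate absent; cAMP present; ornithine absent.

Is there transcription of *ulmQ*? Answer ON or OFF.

OFF

cAMP is present, so MibT is inactive.
Glyoxylate is absent, so SibY is active.
No repressor is bound and SibY is active, so *irpD* is transcribed.
So IrpD is produced and active.
With repressor IrpD bound, *elnQ* is not transcribed.
So ElnQ is not produced.
Ornithine is absent, so HolF is inactive.
Required activator HolF is absent, so *elnH* is not transcribed.
So ElnH is not produced.
Diaminopimelate is absent, so OrvY is active.
With repressor OrvY bound, *oxaK* is not transcribed.
So OxaK is not produced.
Autoinducer-2 is present, so TorH is active.
Activator TorH is present, so *rudD* is transcribed.
So RudD is produced and active.
With repressor RudD bound, *ulmQ* is not transcribed.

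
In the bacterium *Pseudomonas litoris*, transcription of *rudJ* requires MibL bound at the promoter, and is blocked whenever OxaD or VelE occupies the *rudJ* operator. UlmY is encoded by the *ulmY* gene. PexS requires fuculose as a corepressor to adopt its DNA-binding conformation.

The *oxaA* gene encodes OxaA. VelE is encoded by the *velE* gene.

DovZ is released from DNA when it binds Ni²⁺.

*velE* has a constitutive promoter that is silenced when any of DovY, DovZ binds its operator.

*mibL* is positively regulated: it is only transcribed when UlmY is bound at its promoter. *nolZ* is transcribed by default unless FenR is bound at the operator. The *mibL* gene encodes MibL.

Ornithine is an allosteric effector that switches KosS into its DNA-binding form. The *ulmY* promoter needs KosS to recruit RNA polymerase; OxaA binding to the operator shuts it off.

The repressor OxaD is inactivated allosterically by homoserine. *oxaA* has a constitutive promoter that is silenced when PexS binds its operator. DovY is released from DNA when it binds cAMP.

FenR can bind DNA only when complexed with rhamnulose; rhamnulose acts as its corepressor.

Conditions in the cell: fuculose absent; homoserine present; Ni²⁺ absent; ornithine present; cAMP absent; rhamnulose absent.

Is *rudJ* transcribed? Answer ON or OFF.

Homoserine is present, so OxaD is inactive.
Ornithine is present, so KosS is active.
Fuculose is absent, so PexS is inactive.
With no repressor bound, *oxaA* is transcribed.
So OxaA is produced and active.
With repressor OxaA bound, *ulmY* is not transcribed.
So UlmY is not produced.
Required activator UlmY is absent, so *mibL* is not transcribed.
So MibL is not produced.
cAMP is absent, so DovY is active.
Ni²⁺ is absent, so DovZ is active.
With repressor DovY bound, *velE* is not transcribed.
So VelE is not produced.
Required activator MibL is absent, so *rudJ* is not transcribed.

OFF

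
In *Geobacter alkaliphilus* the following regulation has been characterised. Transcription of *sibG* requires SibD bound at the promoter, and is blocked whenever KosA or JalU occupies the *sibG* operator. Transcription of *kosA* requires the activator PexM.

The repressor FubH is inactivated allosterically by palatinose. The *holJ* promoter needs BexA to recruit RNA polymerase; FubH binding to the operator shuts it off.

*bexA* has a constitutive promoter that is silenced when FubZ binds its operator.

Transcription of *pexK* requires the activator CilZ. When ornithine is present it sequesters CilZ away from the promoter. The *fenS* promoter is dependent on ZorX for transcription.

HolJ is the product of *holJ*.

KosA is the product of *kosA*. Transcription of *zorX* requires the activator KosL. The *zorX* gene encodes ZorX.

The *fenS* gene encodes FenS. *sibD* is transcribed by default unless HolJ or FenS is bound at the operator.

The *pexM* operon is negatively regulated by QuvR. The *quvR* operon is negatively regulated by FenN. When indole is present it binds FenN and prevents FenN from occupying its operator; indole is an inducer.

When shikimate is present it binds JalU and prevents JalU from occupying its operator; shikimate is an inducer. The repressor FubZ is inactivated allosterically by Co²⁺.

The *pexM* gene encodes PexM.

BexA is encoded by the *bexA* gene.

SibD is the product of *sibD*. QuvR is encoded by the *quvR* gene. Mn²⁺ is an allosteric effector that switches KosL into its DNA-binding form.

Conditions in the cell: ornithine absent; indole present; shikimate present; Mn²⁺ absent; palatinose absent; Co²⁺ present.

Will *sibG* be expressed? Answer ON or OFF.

ON

Palatinose is absent, so FubH is active.
Co²⁺ is present, so FubZ is inactive.
With no repressor bound, *bexA* is transcribed.
So BexA is produced and active.
With repressor FubH bound, *holJ* is not transcribed.
So HolJ is not produced.
Mn²⁺ is absent, so KosL is inactive.
Required activator KosL is absent, so *zorX* is not transcribed.
So ZorX is not produced.
Required activator ZorX is absent, so *fenS* is not transcribed.
So FenS is not produced.
With no repressor bound, *sibD* is transcribed.
So SibD is produced and active.
Indole is present, so FenN is inactive.
With no repressor bound, *quvR* is transcribed.
So QuvR is produced and active.
With repressor QuvR bound, *pexM* is not transcribed.
So PexM is not produced.
Required activator PexM is absent, so *kosA* is not transcribed.
So KosA is not produced.
Shikimate is present, so JalU is inactive.
No repressor is bound and SibD is active, so *sibG* is transcribed.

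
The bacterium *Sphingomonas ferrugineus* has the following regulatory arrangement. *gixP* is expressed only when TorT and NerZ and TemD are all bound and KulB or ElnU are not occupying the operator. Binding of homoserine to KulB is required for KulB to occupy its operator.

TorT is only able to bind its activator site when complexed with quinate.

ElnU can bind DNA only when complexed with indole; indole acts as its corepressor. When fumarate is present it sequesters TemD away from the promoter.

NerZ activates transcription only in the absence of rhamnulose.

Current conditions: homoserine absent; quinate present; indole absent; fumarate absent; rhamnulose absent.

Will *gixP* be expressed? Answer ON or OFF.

Quinate is present, so TorT is active.
Homoserine is absent, so KulB is inactive.
Indole is absent, so ElnU is inactive.
Rhamnulose is absent, so NerZ is active.
Fumarate is absent, so TemD is active.
No repressor is bound and TorT and NerZ and TemD are active, so *gixP* is transcribed.

ON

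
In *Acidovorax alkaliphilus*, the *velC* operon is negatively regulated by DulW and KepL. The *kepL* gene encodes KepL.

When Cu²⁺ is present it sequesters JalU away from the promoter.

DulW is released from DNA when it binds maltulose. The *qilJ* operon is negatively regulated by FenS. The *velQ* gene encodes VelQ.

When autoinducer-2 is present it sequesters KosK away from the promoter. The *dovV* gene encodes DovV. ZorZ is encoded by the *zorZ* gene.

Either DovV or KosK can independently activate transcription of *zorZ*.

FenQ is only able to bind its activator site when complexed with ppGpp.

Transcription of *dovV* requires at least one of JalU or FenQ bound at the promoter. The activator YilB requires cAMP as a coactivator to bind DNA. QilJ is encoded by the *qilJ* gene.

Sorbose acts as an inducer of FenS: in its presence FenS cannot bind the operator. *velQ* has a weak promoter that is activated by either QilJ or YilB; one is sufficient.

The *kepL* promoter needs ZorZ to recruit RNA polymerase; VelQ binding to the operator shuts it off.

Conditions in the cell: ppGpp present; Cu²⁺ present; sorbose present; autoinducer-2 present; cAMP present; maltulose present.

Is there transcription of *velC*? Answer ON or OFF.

Maltulose is present, so DulW is inactive.
Sorbose is present, so FenS is inactive.
With no repressor bound, *qilJ* is transcribed.
So QilJ is produced and active.
cAMP is present, so YilB is active.
Activator QilJ is present, so *velQ* is transcribed.
So VelQ is produced and active.
Cu²⁺ is present, so JalU is inactive.
ppGpp is present, so FenQ is active.
Activator FenQ is present, so *dovV* is transcribed.
So DovV is produced and active.
Autoinducer-2 is present, so KosK is inactive.
Activator DovV is present, so *zorZ* is transcribed.
So ZorZ is produced and active.
With repressor VelQ bound, *kepL* is not transcribed.
So KepL is not produced.
With no repressor bound, *velC* is transcribed.

ON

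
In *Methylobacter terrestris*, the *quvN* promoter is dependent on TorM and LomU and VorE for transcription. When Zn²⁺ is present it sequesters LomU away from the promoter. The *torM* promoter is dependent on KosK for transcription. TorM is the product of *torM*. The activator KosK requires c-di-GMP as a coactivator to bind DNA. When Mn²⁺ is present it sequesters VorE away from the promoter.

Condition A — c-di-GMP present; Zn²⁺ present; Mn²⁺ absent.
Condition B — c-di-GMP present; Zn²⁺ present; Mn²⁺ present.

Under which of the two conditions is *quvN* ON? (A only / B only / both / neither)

neither

Condition A:
c-di-GMP is present, so KosK is active.
No repressor is bound and KosK is active, so *torM* is transcribed.
So TorM is produced and active.
Zn²⁺ is present, so LomU is inactive.
Mn²⁺ is absent, so VorE is active.
Required activator LomU is absent, so *quvN* is not transcribed.
→ *quvN* is OFF in A.
Condition B:
c-di-GMP is present, so KosK is active.
No repressor is bound and KosK is active, so *torM* is transcribed.
So TorM is produced and active.
Zn²⁺ is present, so LomU is inactive.
Mn²⁺ is present, so VorE is inactive.
Required activator LomU is absent, so *quvN* is not transcribed.
→ *quvN* is OFF in B.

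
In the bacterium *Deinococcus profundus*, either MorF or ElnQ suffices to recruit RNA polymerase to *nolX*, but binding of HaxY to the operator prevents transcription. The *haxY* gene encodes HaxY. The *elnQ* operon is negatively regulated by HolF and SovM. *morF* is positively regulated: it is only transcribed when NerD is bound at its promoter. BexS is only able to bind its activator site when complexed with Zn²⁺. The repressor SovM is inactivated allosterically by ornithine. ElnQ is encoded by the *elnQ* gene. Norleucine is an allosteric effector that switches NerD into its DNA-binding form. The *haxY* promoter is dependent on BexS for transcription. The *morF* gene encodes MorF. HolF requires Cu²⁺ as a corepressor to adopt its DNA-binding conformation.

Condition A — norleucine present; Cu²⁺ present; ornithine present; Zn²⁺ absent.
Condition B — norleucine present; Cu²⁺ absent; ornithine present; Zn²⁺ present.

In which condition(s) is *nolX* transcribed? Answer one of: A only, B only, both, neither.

Condition A:
Norleucine is present, so NerD is active.
No repressor is bound and NerD is active, so *morF* is transcribed.
So MorF is produced and active.
Cu²⁺ is present, so HolF is active.
Ornithine is present, so SovM is inactive.
With repressor HolF bound, *elnQ* is not transcribed.
So ElnQ is not produced.
Zn²⁺ is absent, so BexS is inactive.
Required activator BexS is absent, so *haxY* is not transcribed.
So HaxY is not produced.
Activator MorF is present, so *nolX* is transcribed.
→ *nolX* is ON in A.
Condition B:
Norleucine is present, so NerD is active.
No repressor is bound and NerD is active, so *morF* is transcribed.
So MorF is produced and active.
Cu²⁺ is absent, so HolF is inactive.
Ornithine is present, so SovM is inactive.
With no repressor bound, *elnQ* is transcribed.
So ElnQ is produced and active.
Zn²⁺ is present, so BexS is active.
No repressor is bound and BexS is active, so *haxY* is transcribed.
So HaxY is produced and active.
With repressor HaxY bound, *nolX* is not transcribed.
→ *nolX* is OFF in B.

A only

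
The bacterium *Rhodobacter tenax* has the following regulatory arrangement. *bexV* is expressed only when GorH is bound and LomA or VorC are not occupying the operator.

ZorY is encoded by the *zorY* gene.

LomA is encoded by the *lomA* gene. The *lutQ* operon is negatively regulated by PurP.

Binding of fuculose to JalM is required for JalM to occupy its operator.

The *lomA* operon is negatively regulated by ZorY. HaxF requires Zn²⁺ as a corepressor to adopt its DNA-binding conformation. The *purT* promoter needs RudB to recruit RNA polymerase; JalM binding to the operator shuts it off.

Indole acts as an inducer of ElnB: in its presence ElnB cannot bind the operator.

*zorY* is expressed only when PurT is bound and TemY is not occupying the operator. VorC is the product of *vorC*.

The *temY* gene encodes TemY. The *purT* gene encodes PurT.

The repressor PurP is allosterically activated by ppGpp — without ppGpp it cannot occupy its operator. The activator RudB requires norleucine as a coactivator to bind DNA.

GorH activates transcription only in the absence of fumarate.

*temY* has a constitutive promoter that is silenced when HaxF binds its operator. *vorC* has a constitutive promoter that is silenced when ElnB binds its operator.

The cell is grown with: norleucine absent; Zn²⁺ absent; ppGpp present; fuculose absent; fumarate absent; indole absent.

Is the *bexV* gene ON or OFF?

Fuculose is absent, so JalM is inactive.
Norleucine is absent, so RudB is inactive.
Required activator RudB is absent, so *purT* is not transcribed.
So PurT is not produced.
Zn²⁺ is absent, so HaxF is inactive.
With no repressor bound, *temY* is transcribed.
So TemY is produced and active.
With repressor TemY bound, *zorY* is not transcribed.
So ZorY is not produced.
With no repressor bound, *lomA* is transcribed.
So LomA is produced and active.
Fumarate is absent, so GorH is active.
Indole is absent, so ElnB is active.
With repressor ElnB bound, *vorC* is not transcribed.
So VorC is not produced.
With repressor LomA bound, *bexV* is not transcribed.

OFF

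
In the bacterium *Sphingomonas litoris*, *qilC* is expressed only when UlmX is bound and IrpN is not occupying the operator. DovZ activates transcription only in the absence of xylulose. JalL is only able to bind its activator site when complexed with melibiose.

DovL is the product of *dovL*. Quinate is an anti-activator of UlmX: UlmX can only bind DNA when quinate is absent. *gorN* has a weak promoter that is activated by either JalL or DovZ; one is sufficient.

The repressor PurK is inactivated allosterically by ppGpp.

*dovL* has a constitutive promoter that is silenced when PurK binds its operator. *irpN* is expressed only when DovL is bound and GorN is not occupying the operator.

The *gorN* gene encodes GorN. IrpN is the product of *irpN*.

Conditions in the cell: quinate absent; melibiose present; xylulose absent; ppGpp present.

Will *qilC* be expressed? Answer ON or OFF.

Quinate is absent, so UlmX is active.
ppGpp is present, so PurK is inactive.
With no repressor bound, *dovL* is transcribed.
So DovL is produced and active.
Melibiose is present, so JalL is active.
Xylulose is absent, so DovZ is active.
Activator JalL is present, so *gorN* is transcribed.
So GorN is produced and active.
With repressor GorN bound, *irpN* is not transcribed.
So IrpN is not produced.
No repressor is bound and UlmX is active, so *qilC* is transcribed.

ON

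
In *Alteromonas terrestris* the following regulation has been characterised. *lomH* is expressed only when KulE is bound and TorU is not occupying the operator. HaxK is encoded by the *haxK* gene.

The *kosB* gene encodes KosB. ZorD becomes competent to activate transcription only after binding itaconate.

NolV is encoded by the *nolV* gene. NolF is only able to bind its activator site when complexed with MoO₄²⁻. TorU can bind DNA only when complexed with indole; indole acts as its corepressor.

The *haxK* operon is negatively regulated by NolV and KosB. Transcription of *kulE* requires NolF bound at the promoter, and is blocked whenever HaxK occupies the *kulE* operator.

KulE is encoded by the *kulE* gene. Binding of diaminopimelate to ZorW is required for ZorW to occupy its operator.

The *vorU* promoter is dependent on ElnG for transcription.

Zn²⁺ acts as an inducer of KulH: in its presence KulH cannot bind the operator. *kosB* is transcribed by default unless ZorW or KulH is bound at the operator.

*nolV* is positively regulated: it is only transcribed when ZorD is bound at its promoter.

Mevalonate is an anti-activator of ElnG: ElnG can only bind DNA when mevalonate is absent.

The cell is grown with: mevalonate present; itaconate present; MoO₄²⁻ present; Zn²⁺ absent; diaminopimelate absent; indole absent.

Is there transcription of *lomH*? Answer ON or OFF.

Indole is absent, so TorU is inactive.
MoO₄²⁻ is present, so NolF is active.
Itaconate is present, so ZorD is active.
No repressor is bound and ZorD is active, so *nolV* is transcribed.
So NolV is produced and active.
Diaminopimelate is absent, so ZorW is inactive.
Zn²⁺ is absent, so KulH is active.
With repressor KulH bound, *kosB* is not transcribed.
So KosB is not produced.
With repressor NolV bound, *haxK* is not transcribed.
So HaxK is not produced.
No repressor is bound and NolF is active, so *kulE* is transcribed.
So KulE is produced and active.
No repressor is bound and KulE is active, so *lomH* is transcribed.

ON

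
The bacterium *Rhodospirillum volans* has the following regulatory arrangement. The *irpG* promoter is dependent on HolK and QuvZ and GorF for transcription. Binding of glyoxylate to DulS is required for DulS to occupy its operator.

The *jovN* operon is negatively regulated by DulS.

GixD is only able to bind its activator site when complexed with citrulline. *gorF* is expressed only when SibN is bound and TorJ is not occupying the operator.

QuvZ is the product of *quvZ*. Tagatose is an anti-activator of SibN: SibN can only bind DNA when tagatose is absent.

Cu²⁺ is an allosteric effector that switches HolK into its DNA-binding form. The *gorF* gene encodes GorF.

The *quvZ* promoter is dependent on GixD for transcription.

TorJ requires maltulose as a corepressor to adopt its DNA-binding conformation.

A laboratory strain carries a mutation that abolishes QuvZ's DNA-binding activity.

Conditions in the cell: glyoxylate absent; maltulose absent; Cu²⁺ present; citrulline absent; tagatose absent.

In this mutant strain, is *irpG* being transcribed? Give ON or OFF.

Cu²⁺ is present, so HolK is active.
QuvZ is non-functional in this strain, so it has no effect.
Tagatose is absent, so SibN is active.
Maltulose is absent, so TorJ is inactive.
No repressor is bound and SibN is active, so *gorF* is transcribed.
So GorF is produced and active.
Required activator QuvZ is absent, so *irpG* is not transcribed.

OFF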